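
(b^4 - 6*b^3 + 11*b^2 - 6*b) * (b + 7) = b^5 + b^4 - 31*b^3 + 71*b^2 - 42*b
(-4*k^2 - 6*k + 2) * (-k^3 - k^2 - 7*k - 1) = 4*k^5 + 10*k^4 + 32*k^3 + 44*k^2 - 8*k - 2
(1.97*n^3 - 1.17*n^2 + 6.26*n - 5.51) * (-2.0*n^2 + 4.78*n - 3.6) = -3.94*n^5 + 11.7566*n^4 - 25.2046*n^3 + 45.1548*n^2 - 48.8738*n + 19.836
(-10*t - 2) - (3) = -10*t - 5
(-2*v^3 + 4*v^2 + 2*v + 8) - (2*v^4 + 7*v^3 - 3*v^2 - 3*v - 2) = -2*v^4 - 9*v^3 + 7*v^2 + 5*v + 10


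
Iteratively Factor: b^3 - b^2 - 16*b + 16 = (b - 4)*(b^2 + 3*b - 4) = (b - 4)*(b - 1)*(b + 4)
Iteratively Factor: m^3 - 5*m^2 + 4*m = (m)*(m^2 - 5*m + 4) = m*(m - 1)*(m - 4)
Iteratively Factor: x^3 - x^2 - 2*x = (x - 2)*(x^2 + x) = (x - 2)*(x + 1)*(x)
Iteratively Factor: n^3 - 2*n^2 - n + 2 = (n - 1)*(n^2 - n - 2) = (n - 2)*(n - 1)*(n + 1)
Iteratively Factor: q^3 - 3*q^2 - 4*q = (q - 4)*(q^2 + q) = q*(q - 4)*(q + 1)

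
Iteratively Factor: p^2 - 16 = (p - 4)*(p + 4)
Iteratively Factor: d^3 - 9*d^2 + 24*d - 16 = (d - 4)*(d^2 - 5*d + 4) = (d - 4)*(d - 1)*(d - 4)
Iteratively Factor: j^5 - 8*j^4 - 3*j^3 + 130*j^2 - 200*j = (j - 5)*(j^4 - 3*j^3 - 18*j^2 + 40*j) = (j - 5)^2*(j^3 + 2*j^2 - 8*j) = (j - 5)^2*(j - 2)*(j^2 + 4*j) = j*(j - 5)^2*(j - 2)*(j + 4)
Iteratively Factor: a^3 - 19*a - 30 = (a - 5)*(a^2 + 5*a + 6) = (a - 5)*(a + 3)*(a + 2)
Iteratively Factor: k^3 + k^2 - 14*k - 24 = (k + 3)*(k^2 - 2*k - 8) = (k + 2)*(k + 3)*(k - 4)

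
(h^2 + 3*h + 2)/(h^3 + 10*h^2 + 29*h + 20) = (h + 2)/(h^2 + 9*h + 20)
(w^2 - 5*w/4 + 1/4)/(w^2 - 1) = (w - 1/4)/(w + 1)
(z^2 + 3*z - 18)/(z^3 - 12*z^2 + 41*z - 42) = (z + 6)/(z^2 - 9*z + 14)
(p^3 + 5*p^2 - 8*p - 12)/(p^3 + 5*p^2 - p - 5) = (p^2 + 4*p - 12)/(p^2 + 4*p - 5)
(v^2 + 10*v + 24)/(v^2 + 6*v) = (v + 4)/v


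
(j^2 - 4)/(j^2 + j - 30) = (j^2 - 4)/(j^2 + j - 30)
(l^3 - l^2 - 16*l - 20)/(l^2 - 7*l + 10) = (l^2 + 4*l + 4)/(l - 2)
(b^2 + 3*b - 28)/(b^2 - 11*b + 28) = (b + 7)/(b - 7)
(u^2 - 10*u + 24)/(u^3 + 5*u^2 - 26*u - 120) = (u^2 - 10*u + 24)/(u^3 + 5*u^2 - 26*u - 120)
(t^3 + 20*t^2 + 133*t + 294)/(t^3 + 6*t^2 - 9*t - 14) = (t^2 + 13*t + 42)/(t^2 - t - 2)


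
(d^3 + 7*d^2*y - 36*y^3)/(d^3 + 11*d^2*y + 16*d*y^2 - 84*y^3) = (d + 3*y)/(d + 7*y)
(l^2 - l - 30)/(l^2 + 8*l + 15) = (l - 6)/(l + 3)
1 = 1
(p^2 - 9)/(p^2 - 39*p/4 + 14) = 4*(p^2 - 9)/(4*p^2 - 39*p + 56)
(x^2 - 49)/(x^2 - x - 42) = (x + 7)/(x + 6)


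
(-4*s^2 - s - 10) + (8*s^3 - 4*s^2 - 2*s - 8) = 8*s^3 - 8*s^2 - 3*s - 18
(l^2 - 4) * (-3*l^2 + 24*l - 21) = -3*l^4 + 24*l^3 - 9*l^2 - 96*l + 84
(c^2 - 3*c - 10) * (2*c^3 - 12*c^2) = 2*c^5 - 18*c^4 + 16*c^3 + 120*c^2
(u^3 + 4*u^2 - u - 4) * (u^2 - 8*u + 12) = u^5 - 4*u^4 - 21*u^3 + 52*u^2 + 20*u - 48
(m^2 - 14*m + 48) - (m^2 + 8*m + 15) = 33 - 22*m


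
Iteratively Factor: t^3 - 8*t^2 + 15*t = (t - 3)*(t^2 - 5*t) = (t - 5)*(t - 3)*(t)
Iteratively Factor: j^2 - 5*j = (j - 5)*(j)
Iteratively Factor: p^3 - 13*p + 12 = (p + 4)*(p^2 - 4*p + 3) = (p - 1)*(p + 4)*(p - 3)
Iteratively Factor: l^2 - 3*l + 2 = (l - 2)*(l - 1)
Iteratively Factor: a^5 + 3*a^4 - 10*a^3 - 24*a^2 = (a)*(a^4 + 3*a^3 - 10*a^2 - 24*a) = a*(a + 2)*(a^3 + a^2 - 12*a) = a*(a - 3)*(a + 2)*(a^2 + 4*a) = a*(a - 3)*(a + 2)*(a + 4)*(a)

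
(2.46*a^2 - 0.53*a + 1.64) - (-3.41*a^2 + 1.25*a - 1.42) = 5.87*a^2 - 1.78*a + 3.06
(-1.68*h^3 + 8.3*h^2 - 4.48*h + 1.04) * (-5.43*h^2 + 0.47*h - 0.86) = 9.1224*h^5 - 45.8586*h^4 + 29.6722*h^3 - 14.8908*h^2 + 4.3416*h - 0.8944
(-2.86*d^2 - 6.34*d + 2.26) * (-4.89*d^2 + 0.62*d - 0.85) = 13.9854*d^4 + 29.2294*d^3 - 12.5512*d^2 + 6.7902*d - 1.921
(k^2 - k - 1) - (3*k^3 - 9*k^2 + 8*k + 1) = -3*k^3 + 10*k^2 - 9*k - 2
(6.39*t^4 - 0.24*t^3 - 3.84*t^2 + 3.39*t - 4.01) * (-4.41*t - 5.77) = -28.1799*t^5 - 35.8119*t^4 + 18.3192*t^3 + 7.2069*t^2 - 1.8762*t + 23.1377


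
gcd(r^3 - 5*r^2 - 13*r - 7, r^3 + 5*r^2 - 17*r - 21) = r + 1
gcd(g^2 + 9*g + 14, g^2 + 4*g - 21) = g + 7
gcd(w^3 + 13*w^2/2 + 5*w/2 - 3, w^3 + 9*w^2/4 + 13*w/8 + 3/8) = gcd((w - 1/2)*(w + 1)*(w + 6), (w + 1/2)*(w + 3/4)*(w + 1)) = w + 1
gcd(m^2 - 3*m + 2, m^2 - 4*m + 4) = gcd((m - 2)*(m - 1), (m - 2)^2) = m - 2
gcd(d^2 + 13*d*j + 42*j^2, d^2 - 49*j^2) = d + 7*j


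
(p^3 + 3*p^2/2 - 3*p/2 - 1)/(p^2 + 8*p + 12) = (2*p^2 - p - 1)/(2*(p + 6))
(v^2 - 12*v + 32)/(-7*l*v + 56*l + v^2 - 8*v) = (v - 4)/(-7*l + v)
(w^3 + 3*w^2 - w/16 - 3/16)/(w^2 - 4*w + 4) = (16*w^3 + 48*w^2 - w - 3)/(16*(w^2 - 4*w + 4))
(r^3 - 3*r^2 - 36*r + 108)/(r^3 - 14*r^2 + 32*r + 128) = (r^3 - 3*r^2 - 36*r + 108)/(r^3 - 14*r^2 + 32*r + 128)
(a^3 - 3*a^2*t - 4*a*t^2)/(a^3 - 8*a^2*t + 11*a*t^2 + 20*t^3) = a/(a - 5*t)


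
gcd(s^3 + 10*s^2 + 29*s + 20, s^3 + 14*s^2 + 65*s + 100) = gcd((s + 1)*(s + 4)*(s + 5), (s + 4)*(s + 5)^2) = s^2 + 9*s + 20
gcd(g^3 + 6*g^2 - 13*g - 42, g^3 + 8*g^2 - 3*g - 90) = g - 3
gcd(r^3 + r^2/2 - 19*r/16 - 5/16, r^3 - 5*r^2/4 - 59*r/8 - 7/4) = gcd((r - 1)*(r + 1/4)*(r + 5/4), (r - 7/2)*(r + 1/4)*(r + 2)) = r + 1/4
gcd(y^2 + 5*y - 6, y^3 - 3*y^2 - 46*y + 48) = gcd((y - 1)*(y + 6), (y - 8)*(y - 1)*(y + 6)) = y^2 + 5*y - 6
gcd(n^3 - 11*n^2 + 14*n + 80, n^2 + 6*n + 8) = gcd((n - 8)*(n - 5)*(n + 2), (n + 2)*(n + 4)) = n + 2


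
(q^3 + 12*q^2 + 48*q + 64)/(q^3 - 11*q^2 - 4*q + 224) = (q^2 + 8*q + 16)/(q^2 - 15*q + 56)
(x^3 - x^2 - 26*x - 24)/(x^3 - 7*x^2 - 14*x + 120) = (x + 1)/(x - 5)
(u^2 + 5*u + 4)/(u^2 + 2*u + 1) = (u + 4)/(u + 1)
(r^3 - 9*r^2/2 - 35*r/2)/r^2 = r - 9/2 - 35/(2*r)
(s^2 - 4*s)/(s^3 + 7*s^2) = (s - 4)/(s*(s + 7))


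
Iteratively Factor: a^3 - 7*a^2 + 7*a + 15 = (a - 5)*(a^2 - 2*a - 3) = (a - 5)*(a - 3)*(a + 1)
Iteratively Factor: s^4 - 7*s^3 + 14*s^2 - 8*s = (s - 1)*(s^3 - 6*s^2 + 8*s) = (s - 4)*(s - 1)*(s^2 - 2*s) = s*(s - 4)*(s - 1)*(s - 2)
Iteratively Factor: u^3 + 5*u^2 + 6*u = (u + 3)*(u^2 + 2*u) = (u + 2)*(u + 3)*(u)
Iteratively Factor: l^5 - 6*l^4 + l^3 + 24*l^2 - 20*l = (l + 2)*(l^4 - 8*l^3 + 17*l^2 - 10*l) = (l - 2)*(l + 2)*(l^3 - 6*l^2 + 5*l) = (l - 2)*(l - 1)*(l + 2)*(l^2 - 5*l) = (l - 5)*(l - 2)*(l - 1)*(l + 2)*(l)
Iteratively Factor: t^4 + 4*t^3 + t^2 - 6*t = (t + 2)*(t^3 + 2*t^2 - 3*t) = t*(t + 2)*(t^2 + 2*t - 3) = t*(t + 2)*(t + 3)*(t - 1)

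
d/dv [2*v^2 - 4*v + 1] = 4*v - 4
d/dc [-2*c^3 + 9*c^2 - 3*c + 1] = -6*c^2 + 18*c - 3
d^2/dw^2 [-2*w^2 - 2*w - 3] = -4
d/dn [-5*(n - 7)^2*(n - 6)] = 5*(19 - 3*n)*(n - 7)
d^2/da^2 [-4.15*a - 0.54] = 0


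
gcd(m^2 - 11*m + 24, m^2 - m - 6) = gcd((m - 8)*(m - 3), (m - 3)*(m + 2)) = m - 3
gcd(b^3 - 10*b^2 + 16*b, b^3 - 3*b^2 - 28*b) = b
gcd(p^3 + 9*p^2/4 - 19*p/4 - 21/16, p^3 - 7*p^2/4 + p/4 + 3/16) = p^2 - 5*p/4 - 3/8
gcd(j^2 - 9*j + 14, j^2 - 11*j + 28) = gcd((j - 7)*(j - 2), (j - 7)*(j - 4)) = j - 7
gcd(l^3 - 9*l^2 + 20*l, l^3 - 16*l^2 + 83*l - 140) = l^2 - 9*l + 20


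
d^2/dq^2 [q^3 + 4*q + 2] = 6*q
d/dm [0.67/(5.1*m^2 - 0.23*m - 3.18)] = (0.1541 - 6.834*m)/(-5.1*m^2 + 0.23*m + 3.18)^2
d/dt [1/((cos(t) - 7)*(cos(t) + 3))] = 2*(cos(t) - 2)*sin(t)/((cos(t) - 7)^2*(cos(t) + 3)^2)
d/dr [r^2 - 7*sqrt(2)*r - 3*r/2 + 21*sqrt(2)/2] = 2*r - 7*sqrt(2) - 3/2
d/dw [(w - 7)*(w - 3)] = 2*w - 10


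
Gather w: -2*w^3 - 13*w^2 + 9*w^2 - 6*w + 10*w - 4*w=-2*w^3 - 4*w^2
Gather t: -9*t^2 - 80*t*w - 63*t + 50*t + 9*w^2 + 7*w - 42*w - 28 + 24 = -9*t^2 + t*(-80*w - 13) + 9*w^2 - 35*w - 4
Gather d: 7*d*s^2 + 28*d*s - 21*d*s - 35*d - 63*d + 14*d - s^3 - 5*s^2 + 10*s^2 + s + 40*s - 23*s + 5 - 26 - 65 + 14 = d*(7*s^2 + 7*s - 84) - s^3 + 5*s^2 + 18*s - 72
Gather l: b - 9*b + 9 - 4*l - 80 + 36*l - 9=-8*b + 32*l - 80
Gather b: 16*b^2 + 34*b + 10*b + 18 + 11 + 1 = 16*b^2 + 44*b + 30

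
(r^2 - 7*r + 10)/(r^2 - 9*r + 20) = (r - 2)/(r - 4)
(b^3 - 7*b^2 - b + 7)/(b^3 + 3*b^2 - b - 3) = (b - 7)/(b + 3)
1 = 1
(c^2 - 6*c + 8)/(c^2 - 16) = (c - 2)/(c + 4)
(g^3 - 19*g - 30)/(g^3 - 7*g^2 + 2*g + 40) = (g + 3)/(g - 4)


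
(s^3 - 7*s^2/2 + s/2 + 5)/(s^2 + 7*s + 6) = (s^2 - 9*s/2 + 5)/(s + 6)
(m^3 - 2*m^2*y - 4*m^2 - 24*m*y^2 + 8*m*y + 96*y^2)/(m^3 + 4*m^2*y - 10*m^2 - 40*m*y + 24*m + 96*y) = (m - 6*y)/(m - 6)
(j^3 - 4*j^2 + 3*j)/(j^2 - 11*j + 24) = j*(j - 1)/(j - 8)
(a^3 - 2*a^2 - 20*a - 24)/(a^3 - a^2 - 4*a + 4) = (a^2 - 4*a - 12)/(a^2 - 3*a + 2)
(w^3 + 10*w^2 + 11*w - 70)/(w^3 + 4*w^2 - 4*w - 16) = (w^2 + 12*w + 35)/(w^2 + 6*w + 8)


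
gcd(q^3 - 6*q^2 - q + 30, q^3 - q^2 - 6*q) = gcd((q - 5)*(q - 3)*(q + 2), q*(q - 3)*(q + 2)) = q^2 - q - 6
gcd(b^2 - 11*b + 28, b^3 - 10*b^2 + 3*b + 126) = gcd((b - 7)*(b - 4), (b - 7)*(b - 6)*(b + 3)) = b - 7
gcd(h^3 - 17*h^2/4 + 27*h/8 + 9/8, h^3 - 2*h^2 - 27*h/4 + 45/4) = h^2 - 9*h/2 + 9/2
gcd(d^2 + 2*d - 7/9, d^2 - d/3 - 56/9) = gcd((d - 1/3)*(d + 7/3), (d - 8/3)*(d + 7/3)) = d + 7/3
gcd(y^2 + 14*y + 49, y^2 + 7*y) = y + 7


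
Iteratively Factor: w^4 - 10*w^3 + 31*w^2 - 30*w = (w)*(w^3 - 10*w^2 + 31*w - 30) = w*(w - 3)*(w^2 - 7*w + 10) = w*(w - 3)*(w - 2)*(w - 5)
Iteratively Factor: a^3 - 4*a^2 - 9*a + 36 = (a - 3)*(a^2 - a - 12) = (a - 4)*(a - 3)*(a + 3)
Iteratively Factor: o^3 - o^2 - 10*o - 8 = (o - 4)*(o^2 + 3*o + 2) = (o - 4)*(o + 2)*(o + 1)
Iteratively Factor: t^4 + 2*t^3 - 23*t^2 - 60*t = (t)*(t^3 + 2*t^2 - 23*t - 60) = t*(t + 3)*(t^2 - t - 20) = t*(t - 5)*(t + 3)*(t + 4)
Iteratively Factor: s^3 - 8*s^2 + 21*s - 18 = (s - 3)*(s^2 - 5*s + 6) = (s - 3)*(s - 2)*(s - 3)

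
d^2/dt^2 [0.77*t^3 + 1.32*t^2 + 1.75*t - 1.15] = 4.62*t + 2.64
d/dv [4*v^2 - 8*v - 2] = 8*v - 8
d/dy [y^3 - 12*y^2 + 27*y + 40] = 3*y^2 - 24*y + 27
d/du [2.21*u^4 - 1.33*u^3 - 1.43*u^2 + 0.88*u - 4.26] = 8.84*u^3 - 3.99*u^2 - 2.86*u + 0.88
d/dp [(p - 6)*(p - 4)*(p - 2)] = 3*p^2 - 24*p + 44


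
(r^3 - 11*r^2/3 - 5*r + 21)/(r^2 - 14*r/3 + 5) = (3*r^2 - 2*r - 21)/(3*r - 5)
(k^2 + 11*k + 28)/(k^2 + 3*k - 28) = (k + 4)/(k - 4)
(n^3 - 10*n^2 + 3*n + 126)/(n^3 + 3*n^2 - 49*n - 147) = (n - 6)/(n + 7)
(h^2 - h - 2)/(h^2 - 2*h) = (h + 1)/h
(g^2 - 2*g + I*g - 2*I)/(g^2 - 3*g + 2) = (g + I)/(g - 1)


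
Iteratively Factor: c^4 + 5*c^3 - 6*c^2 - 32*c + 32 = (c - 1)*(c^3 + 6*c^2 - 32) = (c - 1)*(c + 4)*(c^2 + 2*c - 8) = (c - 1)*(c + 4)^2*(c - 2)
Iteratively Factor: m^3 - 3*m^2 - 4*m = (m + 1)*(m^2 - 4*m) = m*(m + 1)*(m - 4)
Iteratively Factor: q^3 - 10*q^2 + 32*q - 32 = (q - 2)*(q^2 - 8*q + 16) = (q - 4)*(q - 2)*(q - 4)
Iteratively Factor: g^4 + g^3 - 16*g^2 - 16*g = (g)*(g^3 + g^2 - 16*g - 16) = g*(g + 1)*(g^2 - 16) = g*(g - 4)*(g + 1)*(g + 4)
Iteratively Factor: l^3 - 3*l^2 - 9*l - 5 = (l + 1)*(l^2 - 4*l - 5) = (l - 5)*(l + 1)*(l + 1)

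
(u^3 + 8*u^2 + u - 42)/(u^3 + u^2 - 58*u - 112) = (u^2 + u - 6)/(u^2 - 6*u - 16)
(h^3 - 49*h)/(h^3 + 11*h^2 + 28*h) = (h - 7)/(h + 4)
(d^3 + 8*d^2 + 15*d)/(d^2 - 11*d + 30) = d*(d^2 + 8*d + 15)/(d^2 - 11*d + 30)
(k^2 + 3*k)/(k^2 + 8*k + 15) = k/(k + 5)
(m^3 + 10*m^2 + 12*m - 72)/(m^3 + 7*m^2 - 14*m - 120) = (m^2 + 4*m - 12)/(m^2 + m - 20)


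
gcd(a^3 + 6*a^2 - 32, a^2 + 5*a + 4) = a + 4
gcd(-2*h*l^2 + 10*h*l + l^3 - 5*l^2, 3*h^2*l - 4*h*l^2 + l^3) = l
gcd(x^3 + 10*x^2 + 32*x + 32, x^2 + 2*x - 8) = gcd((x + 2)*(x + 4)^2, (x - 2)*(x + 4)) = x + 4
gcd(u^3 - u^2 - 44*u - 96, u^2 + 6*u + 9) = u + 3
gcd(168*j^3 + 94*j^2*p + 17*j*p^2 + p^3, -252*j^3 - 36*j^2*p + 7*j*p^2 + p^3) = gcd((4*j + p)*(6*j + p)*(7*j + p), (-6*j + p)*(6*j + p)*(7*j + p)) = 42*j^2 + 13*j*p + p^2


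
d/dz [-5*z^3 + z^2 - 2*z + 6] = -15*z^2 + 2*z - 2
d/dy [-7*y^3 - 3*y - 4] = -21*y^2 - 3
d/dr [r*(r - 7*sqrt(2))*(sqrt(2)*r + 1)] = 3*sqrt(2)*r^2 - 26*r - 7*sqrt(2)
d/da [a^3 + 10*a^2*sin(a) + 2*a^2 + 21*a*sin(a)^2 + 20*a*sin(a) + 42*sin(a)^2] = 10*a^2*cos(a) + 3*a^2 + 21*a*sin(2*a) + 20*sqrt(2)*a*sin(a + pi/4) + 4*a + 20*sin(a) + 42*sin(2*a) - 21*cos(2*a)/2 + 21/2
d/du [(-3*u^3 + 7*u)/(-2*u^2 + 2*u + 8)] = (-u*(2*u - 1)*(3*u^2 - 7) + (7 - 9*u^2)*(-u^2 + u + 4))/(2*(-u^2 + u + 4)^2)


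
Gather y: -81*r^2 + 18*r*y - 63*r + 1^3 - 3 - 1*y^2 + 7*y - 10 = -81*r^2 - 63*r - y^2 + y*(18*r + 7) - 12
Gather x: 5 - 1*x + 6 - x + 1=12 - 2*x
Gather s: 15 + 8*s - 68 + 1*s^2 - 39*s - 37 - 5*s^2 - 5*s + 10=-4*s^2 - 36*s - 80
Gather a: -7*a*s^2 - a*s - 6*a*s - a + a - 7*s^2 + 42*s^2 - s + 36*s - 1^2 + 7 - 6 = a*(-7*s^2 - 7*s) + 35*s^2 + 35*s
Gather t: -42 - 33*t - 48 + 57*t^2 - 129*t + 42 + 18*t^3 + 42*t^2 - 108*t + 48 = 18*t^3 + 99*t^2 - 270*t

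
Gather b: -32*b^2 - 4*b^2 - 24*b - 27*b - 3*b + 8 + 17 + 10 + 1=-36*b^2 - 54*b + 36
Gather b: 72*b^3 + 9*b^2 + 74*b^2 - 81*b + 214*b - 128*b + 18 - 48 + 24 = 72*b^3 + 83*b^2 + 5*b - 6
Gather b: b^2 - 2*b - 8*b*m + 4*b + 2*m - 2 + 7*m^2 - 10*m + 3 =b^2 + b*(2 - 8*m) + 7*m^2 - 8*m + 1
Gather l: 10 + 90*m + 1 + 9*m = 99*m + 11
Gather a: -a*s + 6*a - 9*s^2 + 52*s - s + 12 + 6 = a*(6 - s) - 9*s^2 + 51*s + 18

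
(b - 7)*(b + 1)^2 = b^3 - 5*b^2 - 13*b - 7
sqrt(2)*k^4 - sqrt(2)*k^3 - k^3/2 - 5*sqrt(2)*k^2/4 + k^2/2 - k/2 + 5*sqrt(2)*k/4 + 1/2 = (k - 1)*(k - sqrt(2))*(k + sqrt(2)/2)*(sqrt(2)*k + 1/2)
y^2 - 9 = (y - 3)*(y + 3)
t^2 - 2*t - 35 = (t - 7)*(t + 5)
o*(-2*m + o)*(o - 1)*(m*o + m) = -2*m^2*o^3 + 2*m^2*o + m*o^4 - m*o^2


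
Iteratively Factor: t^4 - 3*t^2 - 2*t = (t + 1)*(t^3 - t^2 - 2*t) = (t + 1)^2*(t^2 - 2*t) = t*(t + 1)^2*(t - 2)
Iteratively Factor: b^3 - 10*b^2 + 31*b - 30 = (b - 3)*(b^2 - 7*b + 10) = (b - 3)*(b - 2)*(b - 5)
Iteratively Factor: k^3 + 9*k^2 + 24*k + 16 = (k + 4)*(k^2 + 5*k + 4) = (k + 1)*(k + 4)*(k + 4)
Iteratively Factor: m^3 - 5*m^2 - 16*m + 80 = (m - 4)*(m^2 - m - 20) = (m - 5)*(m - 4)*(m + 4)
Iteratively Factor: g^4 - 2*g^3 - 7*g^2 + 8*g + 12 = (g - 2)*(g^3 - 7*g - 6) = (g - 2)*(g + 2)*(g^2 - 2*g - 3) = (g - 3)*(g - 2)*(g + 2)*(g + 1)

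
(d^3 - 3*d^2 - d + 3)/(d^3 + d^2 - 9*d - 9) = (d - 1)/(d + 3)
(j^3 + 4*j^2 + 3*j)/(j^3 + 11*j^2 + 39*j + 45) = j*(j + 1)/(j^2 + 8*j + 15)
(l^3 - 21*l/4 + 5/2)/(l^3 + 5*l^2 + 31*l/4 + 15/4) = (2*l^2 - 5*l + 2)/(2*l^2 + 5*l + 3)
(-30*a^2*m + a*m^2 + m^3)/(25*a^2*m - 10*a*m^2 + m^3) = (-6*a - m)/(5*a - m)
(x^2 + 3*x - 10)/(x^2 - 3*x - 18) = (-x^2 - 3*x + 10)/(-x^2 + 3*x + 18)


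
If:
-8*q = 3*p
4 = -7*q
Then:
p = 32/21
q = -4/7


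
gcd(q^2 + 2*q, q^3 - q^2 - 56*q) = q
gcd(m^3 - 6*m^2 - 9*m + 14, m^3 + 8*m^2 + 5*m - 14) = m^2 + m - 2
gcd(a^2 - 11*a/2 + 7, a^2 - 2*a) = a - 2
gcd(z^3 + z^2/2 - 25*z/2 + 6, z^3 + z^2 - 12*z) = z^2 + z - 12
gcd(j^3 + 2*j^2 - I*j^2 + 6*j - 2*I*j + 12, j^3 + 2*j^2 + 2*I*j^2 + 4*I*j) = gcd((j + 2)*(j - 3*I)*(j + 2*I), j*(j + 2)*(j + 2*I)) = j^2 + j*(2 + 2*I) + 4*I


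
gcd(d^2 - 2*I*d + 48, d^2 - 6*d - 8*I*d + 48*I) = d - 8*I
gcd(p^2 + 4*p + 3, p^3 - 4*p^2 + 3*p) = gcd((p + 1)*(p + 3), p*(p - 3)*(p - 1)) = 1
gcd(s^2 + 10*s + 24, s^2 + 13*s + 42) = s + 6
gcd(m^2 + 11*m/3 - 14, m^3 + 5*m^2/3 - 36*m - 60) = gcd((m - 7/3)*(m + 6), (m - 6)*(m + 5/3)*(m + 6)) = m + 6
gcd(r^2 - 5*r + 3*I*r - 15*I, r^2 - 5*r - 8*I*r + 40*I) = r - 5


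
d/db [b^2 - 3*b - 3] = 2*b - 3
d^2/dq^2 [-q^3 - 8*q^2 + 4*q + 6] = -6*q - 16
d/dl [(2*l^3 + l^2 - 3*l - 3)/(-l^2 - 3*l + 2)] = (-2*l^4 - 12*l^3 + 6*l^2 - 2*l - 15)/(l^4 + 6*l^3 + 5*l^2 - 12*l + 4)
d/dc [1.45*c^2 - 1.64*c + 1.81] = 2.9*c - 1.64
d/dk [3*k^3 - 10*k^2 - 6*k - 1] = 9*k^2 - 20*k - 6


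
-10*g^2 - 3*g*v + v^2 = (-5*g + v)*(2*g + v)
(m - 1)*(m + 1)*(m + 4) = m^3 + 4*m^2 - m - 4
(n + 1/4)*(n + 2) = n^2 + 9*n/4 + 1/2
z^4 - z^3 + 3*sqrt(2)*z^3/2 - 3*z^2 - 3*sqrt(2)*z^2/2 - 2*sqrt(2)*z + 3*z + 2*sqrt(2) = (z - 1)*(z - sqrt(2))*(z + sqrt(2)/2)*(z + 2*sqrt(2))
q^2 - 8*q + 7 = (q - 7)*(q - 1)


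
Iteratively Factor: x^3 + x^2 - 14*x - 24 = (x - 4)*(x^2 + 5*x + 6) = (x - 4)*(x + 3)*(x + 2)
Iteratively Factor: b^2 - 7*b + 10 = (b - 2)*(b - 5)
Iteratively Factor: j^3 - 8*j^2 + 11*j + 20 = (j + 1)*(j^2 - 9*j + 20) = (j - 4)*(j + 1)*(j - 5)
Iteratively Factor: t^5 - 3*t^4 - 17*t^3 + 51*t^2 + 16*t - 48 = (t - 1)*(t^4 - 2*t^3 - 19*t^2 + 32*t + 48) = (t - 1)*(t + 1)*(t^3 - 3*t^2 - 16*t + 48) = (t - 1)*(t + 1)*(t + 4)*(t^2 - 7*t + 12) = (t - 3)*(t - 1)*(t + 1)*(t + 4)*(t - 4)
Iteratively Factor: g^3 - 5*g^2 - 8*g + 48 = (g + 3)*(g^2 - 8*g + 16) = (g - 4)*(g + 3)*(g - 4)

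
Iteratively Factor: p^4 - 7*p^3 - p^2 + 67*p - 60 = (p - 4)*(p^3 - 3*p^2 - 13*p + 15) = (p - 5)*(p - 4)*(p^2 + 2*p - 3) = (p - 5)*(p - 4)*(p - 1)*(p + 3)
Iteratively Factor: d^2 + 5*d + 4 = (d + 1)*(d + 4)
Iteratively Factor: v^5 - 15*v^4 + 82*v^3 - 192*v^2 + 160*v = (v)*(v^4 - 15*v^3 + 82*v^2 - 192*v + 160) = v*(v - 5)*(v^3 - 10*v^2 + 32*v - 32) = v*(v - 5)*(v - 4)*(v^2 - 6*v + 8) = v*(v - 5)*(v - 4)^2*(v - 2)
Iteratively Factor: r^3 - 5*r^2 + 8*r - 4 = (r - 2)*(r^2 - 3*r + 2) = (r - 2)^2*(r - 1)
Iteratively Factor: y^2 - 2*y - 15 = (y - 5)*(y + 3)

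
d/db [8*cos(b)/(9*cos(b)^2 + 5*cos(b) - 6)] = 24*(3*cos(b)^2 + 2)*sin(b)/(-9*sin(b)^2 + 5*cos(b) + 3)^2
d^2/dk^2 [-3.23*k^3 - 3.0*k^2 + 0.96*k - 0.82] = -19.38*k - 6.0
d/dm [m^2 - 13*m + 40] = 2*m - 13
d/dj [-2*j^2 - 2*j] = -4*j - 2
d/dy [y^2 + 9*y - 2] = 2*y + 9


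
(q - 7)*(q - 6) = q^2 - 13*q + 42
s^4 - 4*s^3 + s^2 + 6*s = s*(s - 3)*(s - 2)*(s + 1)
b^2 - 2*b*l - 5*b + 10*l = (b - 5)*(b - 2*l)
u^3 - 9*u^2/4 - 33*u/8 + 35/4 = (u - 5/2)*(u - 7/4)*(u + 2)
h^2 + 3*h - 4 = (h - 1)*(h + 4)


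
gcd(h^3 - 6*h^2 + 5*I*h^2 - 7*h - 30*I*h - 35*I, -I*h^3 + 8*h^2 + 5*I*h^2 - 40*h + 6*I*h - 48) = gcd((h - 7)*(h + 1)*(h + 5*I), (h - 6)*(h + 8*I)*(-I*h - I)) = h + 1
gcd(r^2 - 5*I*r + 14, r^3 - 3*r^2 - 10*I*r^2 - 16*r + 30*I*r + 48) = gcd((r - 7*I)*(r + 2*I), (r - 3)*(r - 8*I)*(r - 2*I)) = 1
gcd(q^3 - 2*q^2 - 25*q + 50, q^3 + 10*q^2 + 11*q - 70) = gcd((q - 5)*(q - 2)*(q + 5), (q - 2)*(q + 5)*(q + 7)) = q^2 + 3*q - 10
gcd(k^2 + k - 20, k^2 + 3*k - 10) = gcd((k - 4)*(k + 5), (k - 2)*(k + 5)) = k + 5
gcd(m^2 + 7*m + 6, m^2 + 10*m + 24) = m + 6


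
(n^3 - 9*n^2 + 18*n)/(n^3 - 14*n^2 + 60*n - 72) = n*(n - 3)/(n^2 - 8*n + 12)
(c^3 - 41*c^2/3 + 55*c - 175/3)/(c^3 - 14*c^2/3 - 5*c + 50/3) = (c - 7)/(c + 2)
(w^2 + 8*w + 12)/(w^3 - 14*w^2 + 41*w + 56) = (w^2 + 8*w + 12)/(w^3 - 14*w^2 + 41*w + 56)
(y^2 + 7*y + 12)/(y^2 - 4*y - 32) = (y + 3)/(y - 8)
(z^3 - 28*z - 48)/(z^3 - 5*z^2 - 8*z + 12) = (z + 4)/(z - 1)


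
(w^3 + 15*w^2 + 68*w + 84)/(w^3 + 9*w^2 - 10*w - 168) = (w + 2)/(w - 4)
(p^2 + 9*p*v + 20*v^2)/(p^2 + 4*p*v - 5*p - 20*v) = (p + 5*v)/(p - 5)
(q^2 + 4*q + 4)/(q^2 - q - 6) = (q + 2)/(q - 3)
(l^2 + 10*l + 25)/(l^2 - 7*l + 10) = (l^2 + 10*l + 25)/(l^2 - 7*l + 10)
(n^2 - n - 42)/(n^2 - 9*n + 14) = (n + 6)/(n - 2)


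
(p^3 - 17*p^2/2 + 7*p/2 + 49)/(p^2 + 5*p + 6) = (2*p^2 - 21*p + 49)/(2*(p + 3))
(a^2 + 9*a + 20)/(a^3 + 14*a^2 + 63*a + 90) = (a + 4)/(a^2 + 9*a + 18)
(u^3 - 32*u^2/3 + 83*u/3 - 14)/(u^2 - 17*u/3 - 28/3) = (3*u^2 - 11*u + 6)/(3*u + 4)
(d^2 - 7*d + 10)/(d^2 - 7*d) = (d^2 - 7*d + 10)/(d*(d - 7))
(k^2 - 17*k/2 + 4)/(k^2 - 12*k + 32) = (k - 1/2)/(k - 4)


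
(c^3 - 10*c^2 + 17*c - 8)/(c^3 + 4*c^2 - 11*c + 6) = (c - 8)/(c + 6)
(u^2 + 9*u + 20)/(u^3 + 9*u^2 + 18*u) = (u^2 + 9*u + 20)/(u*(u^2 + 9*u + 18))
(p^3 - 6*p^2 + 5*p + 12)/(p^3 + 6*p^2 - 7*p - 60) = (p^2 - 3*p - 4)/(p^2 + 9*p + 20)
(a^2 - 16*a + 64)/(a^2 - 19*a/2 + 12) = 2*(a - 8)/(2*a - 3)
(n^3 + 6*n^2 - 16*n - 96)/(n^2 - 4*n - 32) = (n^2 + 2*n - 24)/(n - 8)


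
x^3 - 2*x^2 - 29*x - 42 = (x - 7)*(x + 2)*(x + 3)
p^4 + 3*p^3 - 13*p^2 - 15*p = p*(p - 3)*(p + 1)*(p + 5)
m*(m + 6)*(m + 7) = m^3 + 13*m^2 + 42*m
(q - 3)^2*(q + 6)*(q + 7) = q^4 + 7*q^3 - 27*q^2 - 135*q + 378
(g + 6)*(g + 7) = g^2 + 13*g + 42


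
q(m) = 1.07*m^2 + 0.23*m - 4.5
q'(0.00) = 0.23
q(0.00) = -4.50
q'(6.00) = 13.07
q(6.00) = 35.40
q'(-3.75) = -7.80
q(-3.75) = 9.68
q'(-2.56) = -5.25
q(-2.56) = 1.92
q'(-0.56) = -0.97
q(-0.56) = -4.29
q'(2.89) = 6.41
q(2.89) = 5.10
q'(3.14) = 6.95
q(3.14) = 6.77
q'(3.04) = 6.74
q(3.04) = 6.09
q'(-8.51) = -17.98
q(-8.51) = 71.03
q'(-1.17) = -2.27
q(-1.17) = -3.30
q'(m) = 2.14*m + 0.23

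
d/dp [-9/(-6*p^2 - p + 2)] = 9*(-12*p - 1)/(6*p^2 + p - 2)^2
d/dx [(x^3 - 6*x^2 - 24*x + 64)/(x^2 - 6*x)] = (x^4 - 12*x^3 + 60*x^2 - 128*x + 384)/(x^2*(x^2 - 12*x + 36))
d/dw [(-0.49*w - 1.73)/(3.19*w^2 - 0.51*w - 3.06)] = (1.5631*w^2 + 11.0374*w + 0.6171)/(10.1761*w^4 - 3.2538*w^3 - 19.2627*w^2 + 3.1212*w + 9.3636)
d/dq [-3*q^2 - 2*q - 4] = -6*q - 2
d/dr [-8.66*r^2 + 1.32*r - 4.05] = 1.32 - 17.32*r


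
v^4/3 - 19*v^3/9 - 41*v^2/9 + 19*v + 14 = (v/3 + 1)*(v - 7)*(v - 3)*(v + 2/3)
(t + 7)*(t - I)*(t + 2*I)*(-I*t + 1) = -I*t^4 + 2*t^3 - 7*I*t^3 + 14*t^2 - I*t^2 + 2*t - 7*I*t + 14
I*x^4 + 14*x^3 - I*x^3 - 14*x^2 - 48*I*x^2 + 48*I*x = x*(x - 8*I)*(x - 6*I)*(I*x - I)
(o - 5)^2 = o^2 - 10*o + 25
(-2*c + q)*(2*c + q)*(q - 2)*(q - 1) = -4*c^2*q^2 + 12*c^2*q - 8*c^2 + q^4 - 3*q^3 + 2*q^2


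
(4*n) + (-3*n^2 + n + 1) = -3*n^2 + 5*n + 1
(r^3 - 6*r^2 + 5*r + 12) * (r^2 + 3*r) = r^5 - 3*r^4 - 13*r^3 + 27*r^2 + 36*r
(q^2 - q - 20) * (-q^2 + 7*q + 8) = -q^4 + 8*q^3 + 21*q^2 - 148*q - 160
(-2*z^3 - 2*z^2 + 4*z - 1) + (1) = -2*z^3 - 2*z^2 + 4*z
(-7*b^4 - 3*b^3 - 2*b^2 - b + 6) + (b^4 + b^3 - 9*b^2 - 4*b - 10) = -6*b^4 - 2*b^3 - 11*b^2 - 5*b - 4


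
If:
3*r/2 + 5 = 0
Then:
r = -10/3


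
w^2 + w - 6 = (w - 2)*(w + 3)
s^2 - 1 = (s - 1)*(s + 1)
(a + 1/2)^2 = a^2 + a + 1/4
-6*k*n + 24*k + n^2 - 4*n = (-6*k + n)*(n - 4)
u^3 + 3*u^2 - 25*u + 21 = (u - 3)*(u - 1)*(u + 7)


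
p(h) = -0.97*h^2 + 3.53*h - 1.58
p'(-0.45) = 4.40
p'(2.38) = -1.09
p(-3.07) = -21.56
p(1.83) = 1.63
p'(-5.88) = 14.94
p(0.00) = -1.58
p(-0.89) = -5.49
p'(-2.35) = 8.09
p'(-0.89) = 5.26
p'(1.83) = -0.02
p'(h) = 3.53 - 1.94*h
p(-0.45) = -3.36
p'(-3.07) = 9.49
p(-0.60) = -4.05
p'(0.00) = 3.53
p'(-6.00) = 15.17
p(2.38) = 1.33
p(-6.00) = -57.68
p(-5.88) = -55.87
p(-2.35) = -15.23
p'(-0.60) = 4.69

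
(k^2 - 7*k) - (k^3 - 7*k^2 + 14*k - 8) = -k^3 + 8*k^2 - 21*k + 8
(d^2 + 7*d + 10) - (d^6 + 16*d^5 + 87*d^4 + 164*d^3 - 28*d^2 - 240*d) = -d^6 - 16*d^5 - 87*d^4 - 164*d^3 + 29*d^2 + 247*d + 10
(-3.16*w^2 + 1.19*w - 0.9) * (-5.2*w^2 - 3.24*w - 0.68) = 16.432*w^4 + 4.0504*w^3 + 2.9732*w^2 + 2.1068*w + 0.612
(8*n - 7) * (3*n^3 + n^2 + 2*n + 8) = 24*n^4 - 13*n^3 + 9*n^2 + 50*n - 56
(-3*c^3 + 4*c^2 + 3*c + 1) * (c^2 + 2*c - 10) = -3*c^5 - 2*c^4 + 41*c^3 - 33*c^2 - 28*c - 10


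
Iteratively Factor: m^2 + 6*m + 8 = (m + 2)*(m + 4)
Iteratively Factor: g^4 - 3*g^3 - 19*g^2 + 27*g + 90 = (g + 2)*(g^3 - 5*g^2 - 9*g + 45) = (g - 3)*(g + 2)*(g^2 - 2*g - 15) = (g - 5)*(g - 3)*(g + 2)*(g + 3)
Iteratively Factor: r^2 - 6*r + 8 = (r - 4)*(r - 2)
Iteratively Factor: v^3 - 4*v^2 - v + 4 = (v + 1)*(v^2 - 5*v + 4) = (v - 1)*(v + 1)*(v - 4)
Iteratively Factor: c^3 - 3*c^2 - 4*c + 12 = (c - 2)*(c^2 - c - 6) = (c - 2)*(c + 2)*(c - 3)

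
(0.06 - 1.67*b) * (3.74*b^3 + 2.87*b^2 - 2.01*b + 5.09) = -6.2458*b^4 - 4.5685*b^3 + 3.5289*b^2 - 8.6209*b + 0.3054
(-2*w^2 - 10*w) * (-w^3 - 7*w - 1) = 2*w^5 + 10*w^4 + 14*w^3 + 72*w^2 + 10*w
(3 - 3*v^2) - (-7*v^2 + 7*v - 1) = 4*v^2 - 7*v + 4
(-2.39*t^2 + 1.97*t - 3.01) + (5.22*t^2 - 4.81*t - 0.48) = 2.83*t^2 - 2.84*t - 3.49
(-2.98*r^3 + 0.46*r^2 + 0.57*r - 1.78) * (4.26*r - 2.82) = -12.6948*r^4 + 10.3632*r^3 + 1.131*r^2 - 9.1902*r + 5.0196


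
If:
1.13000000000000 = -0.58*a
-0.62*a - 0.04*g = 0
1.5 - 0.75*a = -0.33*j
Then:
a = -1.95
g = 30.20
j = -8.97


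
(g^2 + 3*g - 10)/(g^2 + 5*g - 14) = (g + 5)/(g + 7)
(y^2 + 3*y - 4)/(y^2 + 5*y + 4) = (y - 1)/(y + 1)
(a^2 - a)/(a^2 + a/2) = 2*(a - 1)/(2*a + 1)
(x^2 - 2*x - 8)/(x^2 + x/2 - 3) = 2*(x - 4)/(2*x - 3)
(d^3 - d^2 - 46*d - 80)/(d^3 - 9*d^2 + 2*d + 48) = (d + 5)/(d - 3)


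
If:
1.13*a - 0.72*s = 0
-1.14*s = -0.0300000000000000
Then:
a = 0.02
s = 0.03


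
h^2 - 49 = (h - 7)*(h + 7)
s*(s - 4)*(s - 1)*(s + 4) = s^4 - s^3 - 16*s^2 + 16*s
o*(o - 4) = o^2 - 4*o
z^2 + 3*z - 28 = (z - 4)*(z + 7)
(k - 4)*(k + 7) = k^2 + 3*k - 28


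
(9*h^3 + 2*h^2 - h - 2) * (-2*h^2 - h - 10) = -18*h^5 - 13*h^4 - 90*h^3 - 15*h^2 + 12*h + 20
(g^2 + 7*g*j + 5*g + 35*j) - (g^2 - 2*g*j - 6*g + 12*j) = 9*g*j + 11*g + 23*j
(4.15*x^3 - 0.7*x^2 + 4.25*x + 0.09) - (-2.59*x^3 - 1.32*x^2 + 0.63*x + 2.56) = 6.74*x^3 + 0.62*x^2 + 3.62*x - 2.47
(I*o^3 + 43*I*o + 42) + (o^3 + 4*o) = o^3 + I*o^3 + 4*o + 43*I*o + 42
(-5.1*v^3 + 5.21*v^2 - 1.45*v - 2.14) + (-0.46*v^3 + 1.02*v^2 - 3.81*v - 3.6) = -5.56*v^3 + 6.23*v^2 - 5.26*v - 5.74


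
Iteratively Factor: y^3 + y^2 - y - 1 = (y - 1)*(y^2 + 2*y + 1) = (y - 1)*(y + 1)*(y + 1)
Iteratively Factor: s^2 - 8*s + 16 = (s - 4)*(s - 4)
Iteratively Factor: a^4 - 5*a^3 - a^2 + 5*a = (a)*(a^3 - 5*a^2 - a + 5) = a*(a - 5)*(a^2 - 1) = a*(a - 5)*(a - 1)*(a + 1)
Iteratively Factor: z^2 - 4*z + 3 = (z - 3)*(z - 1)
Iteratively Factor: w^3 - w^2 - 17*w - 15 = (w + 1)*(w^2 - 2*w - 15) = (w + 1)*(w + 3)*(w - 5)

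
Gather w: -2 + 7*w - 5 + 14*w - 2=21*w - 9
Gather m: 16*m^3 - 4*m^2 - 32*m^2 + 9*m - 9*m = 16*m^3 - 36*m^2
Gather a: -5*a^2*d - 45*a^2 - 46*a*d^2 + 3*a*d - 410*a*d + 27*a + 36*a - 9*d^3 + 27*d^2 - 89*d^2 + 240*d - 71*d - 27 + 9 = a^2*(-5*d - 45) + a*(-46*d^2 - 407*d + 63) - 9*d^3 - 62*d^2 + 169*d - 18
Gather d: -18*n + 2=2 - 18*n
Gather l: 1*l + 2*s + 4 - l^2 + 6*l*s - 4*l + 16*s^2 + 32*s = -l^2 + l*(6*s - 3) + 16*s^2 + 34*s + 4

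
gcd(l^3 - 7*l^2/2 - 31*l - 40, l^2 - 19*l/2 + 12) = l - 8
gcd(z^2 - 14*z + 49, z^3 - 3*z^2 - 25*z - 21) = z - 7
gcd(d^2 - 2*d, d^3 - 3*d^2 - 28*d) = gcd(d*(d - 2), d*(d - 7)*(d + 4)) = d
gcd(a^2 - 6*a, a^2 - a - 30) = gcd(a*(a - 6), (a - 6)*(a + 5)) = a - 6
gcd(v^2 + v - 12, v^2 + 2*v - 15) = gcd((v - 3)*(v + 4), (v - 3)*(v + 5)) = v - 3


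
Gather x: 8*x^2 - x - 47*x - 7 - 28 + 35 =8*x^2 - 48*x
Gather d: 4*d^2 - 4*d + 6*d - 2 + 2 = 4*d^2 + 2*d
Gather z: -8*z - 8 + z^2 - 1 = z^2 - 8*z - 9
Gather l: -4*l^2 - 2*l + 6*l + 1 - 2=-4*l^2 + 4*l - 1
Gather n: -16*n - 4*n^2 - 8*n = -4*n^2 - 24*n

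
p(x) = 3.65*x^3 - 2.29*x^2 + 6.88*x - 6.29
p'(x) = 10.95*x^2 - 4.58*x + 6.88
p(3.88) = 199.13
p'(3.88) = 153.96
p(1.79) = 19.62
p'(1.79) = 33.77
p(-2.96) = -141.38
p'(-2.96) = 116.38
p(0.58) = -2.36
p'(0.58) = 7.91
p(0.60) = -2.20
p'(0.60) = 8.07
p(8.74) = 2315.75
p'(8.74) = 803.30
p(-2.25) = -74.94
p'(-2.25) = 72.62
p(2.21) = 37.13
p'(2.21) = 50.24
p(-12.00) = -6725.81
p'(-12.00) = 1638.64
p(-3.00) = -146.09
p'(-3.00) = 119.17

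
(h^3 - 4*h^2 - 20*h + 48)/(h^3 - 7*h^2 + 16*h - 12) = (h^2 - 2*h - 24)/(h^2 - 5*h + 6)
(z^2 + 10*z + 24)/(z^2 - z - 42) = (z + 4)/(z - 7)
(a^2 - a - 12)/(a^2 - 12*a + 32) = (a + 3)/(a - 8)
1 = 1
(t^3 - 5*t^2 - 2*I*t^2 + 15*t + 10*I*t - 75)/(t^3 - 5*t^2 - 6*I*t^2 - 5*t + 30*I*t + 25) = (t + 3*I)/(t - I)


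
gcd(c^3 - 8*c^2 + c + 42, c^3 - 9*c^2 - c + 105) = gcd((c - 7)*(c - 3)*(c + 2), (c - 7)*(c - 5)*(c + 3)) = c - 7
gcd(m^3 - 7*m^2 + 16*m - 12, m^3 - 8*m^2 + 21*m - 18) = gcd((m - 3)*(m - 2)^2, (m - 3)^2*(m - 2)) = m^2 - 5*m + 6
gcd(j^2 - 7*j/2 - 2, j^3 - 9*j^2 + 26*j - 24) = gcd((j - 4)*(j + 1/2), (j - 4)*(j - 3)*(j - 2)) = j - 4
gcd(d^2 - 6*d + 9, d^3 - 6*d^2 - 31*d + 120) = d - 3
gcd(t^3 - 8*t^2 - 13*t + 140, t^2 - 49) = t - 7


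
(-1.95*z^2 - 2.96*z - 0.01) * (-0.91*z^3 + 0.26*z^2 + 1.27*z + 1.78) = 1.7745*z^5 + 2.1866*z^4 - 3.237*z^3 - 7.2328*z^2 - 5.2815*z - 0.0178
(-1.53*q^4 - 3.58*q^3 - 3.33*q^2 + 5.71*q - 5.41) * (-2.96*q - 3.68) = 4.5288*q^5 + 16.2272*q^4 + 23.0312*q^3 - 4.6472*q^2 - 4.9992*q + 19.9088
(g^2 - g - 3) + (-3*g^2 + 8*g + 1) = -2*g^2 + 7*g - 2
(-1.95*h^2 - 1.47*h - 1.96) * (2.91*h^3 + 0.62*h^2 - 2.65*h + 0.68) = -5.6745*h^5 - 5.4867*h^4 - 1.4475*h^3 + 1.3543*h^2 + 4.1944*h - 1.3328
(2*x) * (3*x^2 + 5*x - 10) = 6*x^3 + 10*x^2 - 20*x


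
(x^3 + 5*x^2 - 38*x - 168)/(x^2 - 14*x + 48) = (x^2 + 11*x + 28)/(x - 8)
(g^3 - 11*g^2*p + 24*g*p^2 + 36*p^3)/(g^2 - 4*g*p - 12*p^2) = (g^2 - 5*g*p - 6*p^2)/(g + 2*p)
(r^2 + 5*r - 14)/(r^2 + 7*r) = (r - 2)/r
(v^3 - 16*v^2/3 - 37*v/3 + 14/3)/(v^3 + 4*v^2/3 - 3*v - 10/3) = (3*v^2 - 22*v + 7)/(3*v^2 - 2*v - 5)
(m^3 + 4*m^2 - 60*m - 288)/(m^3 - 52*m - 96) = (m + 6)/(m + 2)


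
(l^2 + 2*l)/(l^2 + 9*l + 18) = l*(l + 2)/(l^2 + 9*l + 18)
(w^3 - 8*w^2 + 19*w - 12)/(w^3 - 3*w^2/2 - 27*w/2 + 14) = 2*(w - 3)/(2*w + 7)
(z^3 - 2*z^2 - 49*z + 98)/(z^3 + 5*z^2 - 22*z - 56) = (z^2 - 9*z + 14)/(z^2 - 2*z - 8)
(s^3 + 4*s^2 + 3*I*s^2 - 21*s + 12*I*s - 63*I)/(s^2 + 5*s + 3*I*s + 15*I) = (s^2 + 4*s - 21)/(s + 5)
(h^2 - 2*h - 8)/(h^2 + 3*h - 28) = (h + 2)/(h + 7)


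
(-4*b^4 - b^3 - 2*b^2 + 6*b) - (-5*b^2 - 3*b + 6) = -4*b^4 - b^3 + 3*b^2 + 9*b - 6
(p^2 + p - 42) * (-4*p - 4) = -4*p^3 - 8*p^2 + 164*p + 168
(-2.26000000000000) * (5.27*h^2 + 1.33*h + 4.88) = -11.9102*h^2 - 3.0058*h - 11.0288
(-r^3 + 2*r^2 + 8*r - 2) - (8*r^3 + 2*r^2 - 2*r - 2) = -9*r^3 + 10*r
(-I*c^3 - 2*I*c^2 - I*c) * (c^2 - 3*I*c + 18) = -I*c^5 - 3*c^4 - 2*I*c^4 - 6*c^3 - 19*I*c^3 - 3*c^2 - 36*I*c^2 - 18*I*c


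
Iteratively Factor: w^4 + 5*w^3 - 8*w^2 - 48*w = (w)*(w^3 + 5*w^2 - 8*w - 48) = w*(w + 4)*(w^2 + w - 12) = w*(w - 3)*(w + 4)*(w + 4)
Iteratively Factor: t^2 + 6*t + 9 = (t + 3)*(t + 3)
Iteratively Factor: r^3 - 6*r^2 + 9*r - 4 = (r - 1)*(r^2 - 5*r + 4) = (r - 1)^2*(r - 4)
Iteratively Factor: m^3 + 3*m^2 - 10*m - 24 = (m + 2)*(m^2 + m - 12) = (m + 2)*(m + 4)*(m - 3)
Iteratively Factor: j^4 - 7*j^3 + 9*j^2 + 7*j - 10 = (j + 1)*(j^3 - 8*j^2 + 17*j - 10) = (j - 1)*(j + 1)*(j^2 - 7*j + 10) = (j - 2)*(j - 1)*(j + 1)*(j - 5)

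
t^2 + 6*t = t*(t + 6)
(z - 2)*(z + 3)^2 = z^3 + 4*z^2 - 3*z - 18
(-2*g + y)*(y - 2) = -2*g*y + 4*g + y^2 - 2*y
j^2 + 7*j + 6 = (j + 1)*(j + 6)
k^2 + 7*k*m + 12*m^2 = (k + 3*m)*(k + 4*m)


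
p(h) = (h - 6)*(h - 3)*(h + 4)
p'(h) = (h - 6)*(h - 3) + (h - 6)*(h + 4) + (h - 3)*(h + 4)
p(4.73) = -19.18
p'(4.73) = 1.82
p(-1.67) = 83.46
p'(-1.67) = 7.07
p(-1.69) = 83.31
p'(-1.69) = 7.47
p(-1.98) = 80.28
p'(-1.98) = 13.56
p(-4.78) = -65.42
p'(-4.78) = 98.35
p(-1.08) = 84.35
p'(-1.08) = -3.70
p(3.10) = -2.06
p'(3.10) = -20.17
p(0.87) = 53.21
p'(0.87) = -24.43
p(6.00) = 0.00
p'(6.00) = 30.00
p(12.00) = 864.00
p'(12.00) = 294.00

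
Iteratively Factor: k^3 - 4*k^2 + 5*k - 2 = (k - 1)*(k^2 - 3*k + 2) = (k - 2)*(k - 1)*(k - 1)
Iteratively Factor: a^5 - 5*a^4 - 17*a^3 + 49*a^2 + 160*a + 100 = (a - 5)*(a^4 - 17*a^2 - 36*a - 20) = (a - 5)*(a + 1)*(a^3 - a^2 - 16*a - 20) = (a - 5)*(a + 1)*(a + 2)*(a^2 - 3*a - 10) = (a - 5)^2*(a + 1)*(a + 2)*(a + 2)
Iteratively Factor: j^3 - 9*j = (j + 3)*(j^2 - 3*j) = (j - 3)*(j + 3)*(j)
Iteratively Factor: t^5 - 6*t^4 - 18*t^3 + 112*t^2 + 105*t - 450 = (t + 3)*(t^4 - 9*t^3 + 9*t^2 + 85*t - 150) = (t - 5)*(t + 3)*(t^3 - 4*t^2 - 11*t + 30) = (t - 5)*(t - 2)*(t + 3)*(t^2 - 2*t - 15) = (t - 5)*(t - 2)*(t + 3)^2*(t - 5)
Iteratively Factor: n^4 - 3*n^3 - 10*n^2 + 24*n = (n - 2)*(n^3 - n^2 - 12*n) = (n - 4)*(n - 2)*(n^2 + 3*n) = n*(n - 4)*(n - 2)*(n + 3)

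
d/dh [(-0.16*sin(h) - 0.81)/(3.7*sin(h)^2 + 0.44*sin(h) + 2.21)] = (0.592*sin(h)^2 + 5.994*sin(h) + 0.00280000000000002)*cos(h)/(13.69*sin(h)^4 + 3.256*sin(h)^3 + 16.5476*sin(h)^2 + 1.9448*sin(h) + 4.8841)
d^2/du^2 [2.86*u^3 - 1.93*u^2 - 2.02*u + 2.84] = 17.16*u - 3.86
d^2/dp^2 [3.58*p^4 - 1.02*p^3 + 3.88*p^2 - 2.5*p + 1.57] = 42.96*p^2 - 6.12*p + 7.76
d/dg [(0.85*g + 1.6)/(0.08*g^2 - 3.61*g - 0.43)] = (-0.068*g^2 - 0.256*g + 5.4105)/(0.0064*g^4 - 0.5776*g^3 + 12.9633*g^2 + 3.1046*g + 0.1849)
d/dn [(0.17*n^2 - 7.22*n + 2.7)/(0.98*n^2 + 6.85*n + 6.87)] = (8.2401*n^2 - 2.9562*n - 68.0964)/(0.9604*n^4 + 13.426*n^3 + 60.3877*n^2 + 94.119*n + 47.1969)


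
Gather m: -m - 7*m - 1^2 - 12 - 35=-8*m - 48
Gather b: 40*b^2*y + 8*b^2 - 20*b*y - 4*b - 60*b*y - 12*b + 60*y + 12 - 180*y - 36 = b^2*(40*y + 8) + b*(-80*y - 16) - 120*y - 24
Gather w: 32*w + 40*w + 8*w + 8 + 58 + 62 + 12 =80*w + 140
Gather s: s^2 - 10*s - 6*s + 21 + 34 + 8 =s^2 - 16*s + 63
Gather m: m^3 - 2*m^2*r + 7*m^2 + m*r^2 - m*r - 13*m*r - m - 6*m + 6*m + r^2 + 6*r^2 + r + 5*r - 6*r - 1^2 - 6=m^3 + m^2*(7 - 2*r) + m*(r^2 - 14*r - 1) + 7*r^2 - 7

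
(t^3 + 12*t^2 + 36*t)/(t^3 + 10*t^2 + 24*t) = (t + 6)/(t + 4)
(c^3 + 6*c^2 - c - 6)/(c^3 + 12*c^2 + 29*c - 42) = (c + 1)/(c + 7)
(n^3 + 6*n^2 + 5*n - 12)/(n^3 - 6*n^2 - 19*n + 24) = (n + 4)/(n - 8)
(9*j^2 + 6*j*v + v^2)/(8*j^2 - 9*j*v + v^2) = (9*j^2 + 6*j*v + v^2)/(8*j^2 - 9*j*v + v^2)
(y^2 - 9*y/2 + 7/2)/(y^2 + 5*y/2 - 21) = (y - 1)/(y + 6)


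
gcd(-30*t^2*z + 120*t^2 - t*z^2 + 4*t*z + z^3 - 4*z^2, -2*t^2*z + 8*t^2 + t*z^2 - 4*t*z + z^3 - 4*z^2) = z - 4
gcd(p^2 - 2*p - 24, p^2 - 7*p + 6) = p - 6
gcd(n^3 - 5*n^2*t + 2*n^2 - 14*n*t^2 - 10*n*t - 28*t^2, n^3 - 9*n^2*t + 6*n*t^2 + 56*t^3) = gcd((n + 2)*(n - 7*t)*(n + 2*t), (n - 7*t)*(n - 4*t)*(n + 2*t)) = -n^2 + 5*n*t + 14*t^2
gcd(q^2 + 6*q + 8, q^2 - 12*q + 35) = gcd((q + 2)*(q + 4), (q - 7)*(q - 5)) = 1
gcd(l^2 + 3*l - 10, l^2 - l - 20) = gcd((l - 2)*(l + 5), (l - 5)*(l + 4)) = 1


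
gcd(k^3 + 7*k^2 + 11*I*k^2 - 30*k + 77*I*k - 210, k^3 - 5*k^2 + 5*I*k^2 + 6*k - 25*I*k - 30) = k + 6*I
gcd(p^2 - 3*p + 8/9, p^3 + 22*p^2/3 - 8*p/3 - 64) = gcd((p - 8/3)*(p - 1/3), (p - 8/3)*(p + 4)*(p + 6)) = p - 8/3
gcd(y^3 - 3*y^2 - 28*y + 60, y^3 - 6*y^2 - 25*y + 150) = y^2 - y - 30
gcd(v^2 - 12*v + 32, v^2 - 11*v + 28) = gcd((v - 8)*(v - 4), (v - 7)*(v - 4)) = v - 4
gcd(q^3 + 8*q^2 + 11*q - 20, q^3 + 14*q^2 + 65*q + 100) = q^2 + 9*q + 20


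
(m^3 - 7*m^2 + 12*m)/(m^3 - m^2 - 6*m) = (m - 4)/(m + 2)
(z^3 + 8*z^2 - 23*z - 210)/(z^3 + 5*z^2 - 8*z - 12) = (z^2 + 2*z - 35)/(z^2 - z - 2)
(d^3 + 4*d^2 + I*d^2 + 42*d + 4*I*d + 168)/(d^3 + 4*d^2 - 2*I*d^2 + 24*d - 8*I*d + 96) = (d + 7*I)/(d + 4*I)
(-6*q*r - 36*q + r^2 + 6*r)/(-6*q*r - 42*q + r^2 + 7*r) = (r + 6)/(r + 7)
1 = 1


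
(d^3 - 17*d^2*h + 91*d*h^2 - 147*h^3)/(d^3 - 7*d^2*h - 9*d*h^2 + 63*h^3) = (d - 7*h)/(d + 3*h)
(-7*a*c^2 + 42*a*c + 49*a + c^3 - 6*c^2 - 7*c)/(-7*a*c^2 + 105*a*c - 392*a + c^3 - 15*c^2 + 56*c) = (c + 1)/(c - 8)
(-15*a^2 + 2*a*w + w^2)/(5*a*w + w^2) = (-3*a + w)/w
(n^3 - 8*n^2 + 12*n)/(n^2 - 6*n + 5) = n*(n^2 - 8*n + 12)/(n^2 - 6*n + 5)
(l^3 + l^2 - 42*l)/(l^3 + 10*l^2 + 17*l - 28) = l*(l - 6)/(l^2 + 3*l - 4)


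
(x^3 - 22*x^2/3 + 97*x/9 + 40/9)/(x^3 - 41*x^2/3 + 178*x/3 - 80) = (x + 1/3)/(x - 6)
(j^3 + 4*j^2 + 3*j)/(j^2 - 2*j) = (j^2 + 4*j + 3)/(j - 2)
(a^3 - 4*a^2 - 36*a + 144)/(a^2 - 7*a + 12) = (a^2 - 36)/(a - 3)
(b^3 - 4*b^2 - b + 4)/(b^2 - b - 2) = (b^2 - 5*b + 4)/(b - 2)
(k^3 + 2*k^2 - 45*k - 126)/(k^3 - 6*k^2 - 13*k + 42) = (k + 6)/(k - 2)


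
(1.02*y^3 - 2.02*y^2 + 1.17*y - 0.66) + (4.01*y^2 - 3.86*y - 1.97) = 1.02*y^3 + 1.99*y^2 - 2.69*y - 2.63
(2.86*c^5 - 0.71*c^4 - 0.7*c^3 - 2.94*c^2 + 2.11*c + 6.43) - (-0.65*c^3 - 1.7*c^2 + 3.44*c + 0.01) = 2.86*c^5 - 0.71*c^4 - 0.0499999999999999*c^3 - 1.24*c^2 - 1.33*c + 6.42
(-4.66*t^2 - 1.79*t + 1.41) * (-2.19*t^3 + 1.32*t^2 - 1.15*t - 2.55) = 10.2054*t^5 - 2.2311*t^4 - 0.0916999999999999*t^3 + 15.8027*t^2 + 2.943*t - 3.5955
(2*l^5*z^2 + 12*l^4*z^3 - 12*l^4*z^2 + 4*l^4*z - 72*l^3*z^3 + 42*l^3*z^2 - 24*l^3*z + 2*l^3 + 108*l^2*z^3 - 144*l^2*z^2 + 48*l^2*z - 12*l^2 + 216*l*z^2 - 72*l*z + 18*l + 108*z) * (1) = 2*l^5*z^2 + 12*l^4*z^3 - 12*l^4*z^2 + 4*l^4*z - 72*l^3*z^3 + 42*l^3*z^2 - 24*l^3*z + 2*l^3 + 108*l^2*z^3 - 144*l^2*z^2 + 48*l^2*z - 12*l^2 + 216*l*z^2 - 72*l*z + 18*l + 108*z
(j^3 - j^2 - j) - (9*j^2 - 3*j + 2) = j^3 - 10*j^2 + 2*j - 2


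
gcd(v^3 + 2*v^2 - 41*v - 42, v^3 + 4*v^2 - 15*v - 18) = v + 1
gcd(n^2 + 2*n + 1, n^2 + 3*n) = 1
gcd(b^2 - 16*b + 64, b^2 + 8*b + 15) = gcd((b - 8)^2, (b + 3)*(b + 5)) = 1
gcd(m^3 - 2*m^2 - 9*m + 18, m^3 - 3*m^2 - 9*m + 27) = m^2 - 9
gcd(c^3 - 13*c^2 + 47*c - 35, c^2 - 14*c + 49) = c - 7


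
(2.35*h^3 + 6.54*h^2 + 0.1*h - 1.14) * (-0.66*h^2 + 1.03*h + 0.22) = -1.551*h^5 - 1.8959*h^4 + 7.1872*h^3 + 2.2942*h^2 - 1.1522*h - 0.2508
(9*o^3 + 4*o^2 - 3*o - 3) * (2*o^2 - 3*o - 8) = 18*o^5 - 19*o^4 - 90*o^3 - 29*o^2 + 33*o + 24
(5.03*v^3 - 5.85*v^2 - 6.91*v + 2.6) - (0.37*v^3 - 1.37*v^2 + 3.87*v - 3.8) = 4.66*v^3 - 4.48*v^2 - 10.78*v + 6.4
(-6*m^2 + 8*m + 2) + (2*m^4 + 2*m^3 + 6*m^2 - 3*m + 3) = 2*m^4 + 2*m^3 + 5*m + 5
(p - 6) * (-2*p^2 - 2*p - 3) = -2*p^3 + 10*p^2 + 9*p + 18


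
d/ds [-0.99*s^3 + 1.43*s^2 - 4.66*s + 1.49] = -2.97*s^2 + 2.86*s - 4.66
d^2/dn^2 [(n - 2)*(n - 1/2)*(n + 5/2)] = 6*n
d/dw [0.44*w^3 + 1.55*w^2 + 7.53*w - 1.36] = 1.32*w^2 + 3.1*w + 7.53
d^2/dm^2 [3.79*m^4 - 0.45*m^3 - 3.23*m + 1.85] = m*(45.48*m - 2.7)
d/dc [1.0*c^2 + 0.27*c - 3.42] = 2.0*c + 0.27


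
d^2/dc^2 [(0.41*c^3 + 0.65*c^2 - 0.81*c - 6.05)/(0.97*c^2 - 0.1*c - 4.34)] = (-8.88178419700125e-16*c^5 + 2.062078*c^3 - 16.66881*c^2 + 29.397048*c - 25.87022)/(0.912673*c^6 - 0.28227*c^5 - 12.221418*c^4 + 2.52488*c^3 + 54.681396*c^2 - 5.65068*c - 81.746504)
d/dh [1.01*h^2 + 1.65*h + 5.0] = 2.02*h + 1.65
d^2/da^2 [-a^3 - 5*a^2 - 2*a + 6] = -6*a - 10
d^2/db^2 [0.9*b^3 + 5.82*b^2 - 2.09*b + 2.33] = 5.4*b + 11.64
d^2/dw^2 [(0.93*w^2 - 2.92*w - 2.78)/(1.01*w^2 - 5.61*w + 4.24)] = (-8.88178419700125e-16*w^4 + 4.58156200000001*w^3 - 40.91106*w^2 + 169.538196*w - 256.648972)/(1.030301*w^6 - 17.168283*w^5 + 108.336135*w^4 - 320.704065*w^3 + 454.79724*w^2 - 302.563008*w + 76.225024)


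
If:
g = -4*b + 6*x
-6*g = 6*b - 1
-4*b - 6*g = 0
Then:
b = 1/2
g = -1/3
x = 5/18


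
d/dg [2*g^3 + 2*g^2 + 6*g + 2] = 6*g^2 + 4*g + 6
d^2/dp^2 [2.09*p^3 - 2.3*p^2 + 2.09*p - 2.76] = 12.54*p - 4.6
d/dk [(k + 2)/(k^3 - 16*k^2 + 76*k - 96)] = (k^3 - 16*k^2 + 76*k - (k + 2)*(3*k^2 - 32*k + 76) - 96)/(k^3 - 16*k^2 + 76*k - 96)^2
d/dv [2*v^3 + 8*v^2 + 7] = 2*v*(3*v + 8)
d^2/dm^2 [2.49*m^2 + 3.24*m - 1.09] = 4.98000000000000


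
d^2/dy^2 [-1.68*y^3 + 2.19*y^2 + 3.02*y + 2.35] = 4.38 - 10.08*y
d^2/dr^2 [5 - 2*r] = 0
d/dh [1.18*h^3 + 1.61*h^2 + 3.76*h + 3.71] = 3.54*h^2 + 3.22*h + 3.76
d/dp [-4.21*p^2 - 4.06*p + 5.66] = -8.42*p - 4.06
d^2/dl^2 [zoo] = 0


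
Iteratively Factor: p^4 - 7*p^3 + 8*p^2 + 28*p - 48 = (p - 4)*(p^3 - 3*p^2 - 4*p + 12) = (p - 4)*(p - 3)*(p^2 - 4) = (p - 4)*(p - 3)*(p + 2)*(p - 2)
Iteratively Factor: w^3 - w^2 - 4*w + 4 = (w + 2)*(w^2 - 3*w + 2) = (w - 2)*(w + 2)*(w - 1)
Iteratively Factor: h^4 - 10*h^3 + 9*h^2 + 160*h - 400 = (h + 4)*(h^3 - 14*h^2 + 65*h - 100) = (h - 5)*(h + 4)*(h^2 - 9*h + 20) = (h - 5)*(h - 4)*(h + 4)*(h - 5)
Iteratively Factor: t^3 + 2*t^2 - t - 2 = (t + 2)*(t^2 - 1) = (t - 1)*(t + 2)*(t + 1)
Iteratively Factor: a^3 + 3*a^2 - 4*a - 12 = (a + 2)*(a^2 + a - 6) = (a + 2)*(a + 3)*(a - 2)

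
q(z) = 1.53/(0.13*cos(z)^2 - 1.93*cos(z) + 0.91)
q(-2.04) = 0.85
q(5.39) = -6.15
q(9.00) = 0.55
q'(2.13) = -0.69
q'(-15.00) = 0.35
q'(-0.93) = 55.88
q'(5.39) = 34.00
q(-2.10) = 0.80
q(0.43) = -2.08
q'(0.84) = -19.51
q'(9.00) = -0.18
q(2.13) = 0.78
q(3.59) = 0.56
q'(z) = 1.53*(0.26*sin(z)*cos(z) - 1.93*sin(z))/(0.13*cos(z)^2 - 1.93*cos(z) + 0.91)^2 = (0.3978*cos(z) - 2.9529)*sin(z)/(0.13*cos(z)^2 - 1.93*cos(z) + 0.91)^2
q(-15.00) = 0.62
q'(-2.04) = 0.85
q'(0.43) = -1.99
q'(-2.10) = 0.74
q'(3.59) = 0.19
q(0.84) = -4.78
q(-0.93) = -7.75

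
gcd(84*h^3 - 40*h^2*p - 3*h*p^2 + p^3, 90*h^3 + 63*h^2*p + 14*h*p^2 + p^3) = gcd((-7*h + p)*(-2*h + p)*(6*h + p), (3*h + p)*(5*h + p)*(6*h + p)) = 6*h + p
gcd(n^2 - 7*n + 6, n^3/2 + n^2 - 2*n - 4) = 1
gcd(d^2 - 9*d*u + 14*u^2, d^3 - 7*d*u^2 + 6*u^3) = -d + 2*u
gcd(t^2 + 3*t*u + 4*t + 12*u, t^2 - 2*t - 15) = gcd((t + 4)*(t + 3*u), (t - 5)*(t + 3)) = 1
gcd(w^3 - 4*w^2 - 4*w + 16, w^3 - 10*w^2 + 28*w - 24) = w - 2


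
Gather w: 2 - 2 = 0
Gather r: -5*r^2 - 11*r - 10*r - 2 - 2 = -5*r^2 - 21*r - 4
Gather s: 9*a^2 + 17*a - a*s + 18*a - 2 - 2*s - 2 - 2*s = 9*a^2 + 35*a + s*(-a - 4) - 4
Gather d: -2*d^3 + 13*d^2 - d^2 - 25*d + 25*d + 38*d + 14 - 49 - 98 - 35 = -2*d^3 + 12*d^2 + 38*d - 168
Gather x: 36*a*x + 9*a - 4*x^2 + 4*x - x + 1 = 9*a - 4*x^2 + x*(36*a + 3) + 1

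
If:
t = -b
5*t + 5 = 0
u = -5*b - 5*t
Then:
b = 1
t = -1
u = 0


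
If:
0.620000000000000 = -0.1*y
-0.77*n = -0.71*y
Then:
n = -5.72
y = -6.20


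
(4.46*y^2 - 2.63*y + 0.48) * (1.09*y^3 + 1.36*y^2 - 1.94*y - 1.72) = 4.8614*y^5 + 3.1989*y^4 - 11.706*y^3 - 1.9162*y^2 + 3.5924*y - 0.8256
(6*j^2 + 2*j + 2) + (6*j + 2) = 6*j^2 + 8*j + 4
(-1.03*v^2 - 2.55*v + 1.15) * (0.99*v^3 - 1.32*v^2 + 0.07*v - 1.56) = -1.0197*v^5 - 1.1649*v^4 + 4.4324*v^3 - 0.0896999999999999*v^2 + 4.0585*v - 1.794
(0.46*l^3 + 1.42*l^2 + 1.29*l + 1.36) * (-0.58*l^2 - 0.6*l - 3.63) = -0.2668*l^5 - 1.0996*l^4 - 3.27*l^3 - 6.7174*l^2 - 5.4987*l - 4.9368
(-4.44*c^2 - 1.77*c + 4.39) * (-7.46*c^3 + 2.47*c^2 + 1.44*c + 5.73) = 33.1224*c^5 + 2.2374*c^4 - 43.5149*c^3 - 17.1467*c^2 - 3.8205*c + 25.1547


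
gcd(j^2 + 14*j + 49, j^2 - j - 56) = j + 7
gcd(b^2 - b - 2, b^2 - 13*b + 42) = 1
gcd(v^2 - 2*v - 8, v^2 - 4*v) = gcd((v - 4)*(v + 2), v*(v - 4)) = v - 4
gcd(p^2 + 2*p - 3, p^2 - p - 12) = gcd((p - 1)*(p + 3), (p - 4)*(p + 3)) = p + 3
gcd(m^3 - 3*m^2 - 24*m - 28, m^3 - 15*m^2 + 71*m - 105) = m - 7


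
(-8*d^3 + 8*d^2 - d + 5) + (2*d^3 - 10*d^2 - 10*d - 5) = -6*d^3 - 2*d^2 - 11*d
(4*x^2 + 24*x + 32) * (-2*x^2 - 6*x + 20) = -8*x^4 - 72*x^3 - 128*x^2 + 288*x + 640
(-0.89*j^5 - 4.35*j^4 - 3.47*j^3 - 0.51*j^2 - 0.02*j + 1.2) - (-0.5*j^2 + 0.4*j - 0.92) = -0.89*j^5 - 4.35*j^4 - 3.47*j^3 - 0.01*j^2 - 0.42*j + 2.12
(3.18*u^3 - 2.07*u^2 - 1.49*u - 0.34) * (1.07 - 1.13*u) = -3.5934*u^4 + 5.7417*u^3 - 0.5312*u^2 - 1.2101*u - 0.3638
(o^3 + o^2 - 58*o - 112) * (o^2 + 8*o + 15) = o^5 + 9*o^4 - 35*o^3 - 561*o^2 - 1766*o - 1680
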